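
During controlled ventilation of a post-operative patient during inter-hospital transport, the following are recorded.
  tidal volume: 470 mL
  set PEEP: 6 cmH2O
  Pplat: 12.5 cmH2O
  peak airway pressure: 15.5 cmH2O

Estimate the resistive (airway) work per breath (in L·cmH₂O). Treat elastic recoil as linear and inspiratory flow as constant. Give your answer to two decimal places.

1.41

With constant inspiratory flow the resistive pressure is constant at PIP − Pplat = 15.5 − 12.5 = 3.0 cmH2O, so resistive work = 3.0 × 0.470 = 1.41 L·cmH2O.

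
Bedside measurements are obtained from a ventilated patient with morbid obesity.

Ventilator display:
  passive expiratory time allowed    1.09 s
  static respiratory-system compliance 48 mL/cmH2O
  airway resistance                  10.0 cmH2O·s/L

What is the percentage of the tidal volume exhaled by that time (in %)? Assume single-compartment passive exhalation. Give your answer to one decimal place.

89.7

τ = R × C = 10.0 × 48 mL/cmH2O = 10.0 × 0.048 L/cmH2O = 0.48 s.
Passive exhalation: V(t)/V₀ = e^(−t/τ) = e^(−1.09/0.48) = 0.1032.
Fraction exhaled = 1 − 0.1032 = 0.8968 → 89.68%.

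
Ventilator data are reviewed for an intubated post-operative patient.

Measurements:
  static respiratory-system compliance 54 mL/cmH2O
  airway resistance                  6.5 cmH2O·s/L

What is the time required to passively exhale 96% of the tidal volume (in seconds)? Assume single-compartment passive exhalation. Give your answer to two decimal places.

1.13

τ = R × C = 6.5 × 54 mL/cmH2O = 6.5 × 0.054 L/cmH2O = 0.351 s.
Exhaled fraction f = 1 − e^(−t/τ) → t = −τ·ln(1 − f) = −0.351·ln(0.04) = 1.13 s.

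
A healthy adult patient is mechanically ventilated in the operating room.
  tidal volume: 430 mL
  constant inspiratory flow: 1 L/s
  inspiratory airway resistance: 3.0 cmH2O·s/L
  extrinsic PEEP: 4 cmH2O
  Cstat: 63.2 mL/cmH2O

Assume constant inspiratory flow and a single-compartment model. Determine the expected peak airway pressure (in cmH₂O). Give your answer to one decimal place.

Equation of motion (constant flow): PIP = Vt/C + R·V̇ + PEEP.
PIP = 430/63.2 + 3.0×1 + 4 = 6.804 + 3.0 + 4 = 13.804 cmH2O.

13.8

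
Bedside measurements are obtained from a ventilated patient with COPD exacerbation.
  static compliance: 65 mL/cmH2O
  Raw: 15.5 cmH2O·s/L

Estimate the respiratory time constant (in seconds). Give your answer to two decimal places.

1.01

τ = R × C = 15.5 × 65 mL/cmH2O = 15.5 × 0.065 L/cmH2O = 1.008 s.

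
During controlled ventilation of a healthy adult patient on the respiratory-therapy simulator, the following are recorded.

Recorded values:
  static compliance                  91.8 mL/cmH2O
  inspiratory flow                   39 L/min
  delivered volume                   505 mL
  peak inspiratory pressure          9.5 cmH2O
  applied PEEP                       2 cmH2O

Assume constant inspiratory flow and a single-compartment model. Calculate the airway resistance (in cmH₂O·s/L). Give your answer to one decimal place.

3.1

Flow: 39 L/min ÷ 60 = 0.65 L/s.
Equation of motion (constant flow): PIP = Vt/C + R·V̇ + PEEP.
R·V̇ = PIP − Vt/C − PEEP = 9.5 − 505/91.8 − 2 = 9.5 − 5.501 − 2 = 1.999 cmH2O.
R = 1.999 / 0.65 = 3.075 cmH2O·s/L.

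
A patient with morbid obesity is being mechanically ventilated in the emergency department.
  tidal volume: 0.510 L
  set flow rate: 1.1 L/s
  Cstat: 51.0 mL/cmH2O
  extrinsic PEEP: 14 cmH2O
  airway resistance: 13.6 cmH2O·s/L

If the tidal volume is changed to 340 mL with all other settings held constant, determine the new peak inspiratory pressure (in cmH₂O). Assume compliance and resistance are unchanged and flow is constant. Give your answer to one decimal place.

PIP = Vt/C + R·V̇ + PEEP (constant-flow equation of motion).
Only the elastic term changes: ΔPIP = ΔVt / C = (340 − 510) / 51.0 = -3.333 cmH2O.
Original PIP = 510/51.0 + 13.6×1.1 + 14 = 38.96 cmH2O; new PIP = 38.96 + (-3.333) = 35.627 cmH2O.

35.6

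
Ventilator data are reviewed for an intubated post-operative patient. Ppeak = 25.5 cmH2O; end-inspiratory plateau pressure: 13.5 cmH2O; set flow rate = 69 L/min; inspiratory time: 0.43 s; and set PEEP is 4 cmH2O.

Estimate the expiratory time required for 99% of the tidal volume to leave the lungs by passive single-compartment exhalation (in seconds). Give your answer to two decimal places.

2.50

Flow: 69 L/min ÷ 60 = 1.15 L/s.
Vt = flow × Ti = 1.15 L/s × 0.43 s × 1000 mL/L = 494.5 mL.
R = (PIP − Pplat)/V̇ = (25.5 − 13.5) / 1.15 = 12.0/1.15 = 10.435 cmH2O·s/L.
C = Vt/(Pplat − PEEP) = 494.5 / (13.5 − 4) = 494.5/9.5 = 52.053 mL/cmH2O.
τ = R × C = 10.435 × 0.05205 L/cmH2O = 0.5431 s.
t = −τ·ln(1 − 0.99) = −0.5431·ln(0.01) = 2.501 s.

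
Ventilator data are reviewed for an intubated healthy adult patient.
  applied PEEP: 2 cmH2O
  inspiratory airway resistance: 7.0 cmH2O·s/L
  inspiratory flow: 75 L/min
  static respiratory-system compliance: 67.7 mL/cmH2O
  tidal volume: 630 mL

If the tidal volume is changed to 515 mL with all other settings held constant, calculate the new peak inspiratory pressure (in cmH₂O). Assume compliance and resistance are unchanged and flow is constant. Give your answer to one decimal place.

18.4

Flow: 75 L/min ÷ 60 = 1.25 L/s.
PIP = Vt/C + R·V̇ + PEEP (constant-flow equation of motion).
Only the elastic term changes: ΔPIP = ΔVt / C = (515 − 630) / 67.7 = -1.699 cmH2O.
Original PIP = 630/67.7 + 7.0×1.25 + 2 = 20.056 cmH2O; new PIP = 20.056 + (-1.699) = 18.357 cmH2O.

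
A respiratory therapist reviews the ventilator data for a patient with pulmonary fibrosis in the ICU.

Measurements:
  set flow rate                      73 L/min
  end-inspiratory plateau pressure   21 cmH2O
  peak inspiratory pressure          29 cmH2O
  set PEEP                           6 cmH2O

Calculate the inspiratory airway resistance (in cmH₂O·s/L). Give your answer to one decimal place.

6.6

Flow: 73 L/min ÷ 60 = 1.2167 L/s.
Raw = (PIP − Pplat) / flow = (29 − 21) / 1.2167 = 8.0 / 1.2167 = 6.575 cmH2O·s/L.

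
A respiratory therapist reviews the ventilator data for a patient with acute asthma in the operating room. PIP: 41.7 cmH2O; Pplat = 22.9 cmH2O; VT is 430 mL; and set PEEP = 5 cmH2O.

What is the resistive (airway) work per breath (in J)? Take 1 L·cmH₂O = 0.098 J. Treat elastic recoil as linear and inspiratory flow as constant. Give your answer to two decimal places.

0.79

With constant inspiratory flow the resistive pressure is constant at PIP − Pplat = 41.7 − 22.9 = 18.8 cmH2O, so resistive work = 18.8 × 0.430 = 8.084 L·cmH2O.
× 0.098 J/(L·cmH2O) → 0.7922 J.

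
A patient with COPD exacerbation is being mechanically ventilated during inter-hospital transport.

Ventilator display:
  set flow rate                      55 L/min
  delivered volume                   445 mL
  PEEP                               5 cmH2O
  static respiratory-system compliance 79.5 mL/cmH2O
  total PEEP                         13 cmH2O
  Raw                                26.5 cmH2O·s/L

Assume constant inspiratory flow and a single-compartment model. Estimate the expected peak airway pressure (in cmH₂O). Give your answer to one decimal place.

42.9

Flow: 55 L/min ÷ 60 = 0.9167 L/s.
Total PEEP = 13 cmH2O (set 5 + intrinsic 8); this is the baseline alveolar pressure.
Equation of motion (constant flow): PIP = Vt/C + R·V̇ + PEEP.
PIP = 445/79.5 + 26.5×0.9167 + 13 = 5.597 + 24.293 + 13 = 42.89 cmH2O.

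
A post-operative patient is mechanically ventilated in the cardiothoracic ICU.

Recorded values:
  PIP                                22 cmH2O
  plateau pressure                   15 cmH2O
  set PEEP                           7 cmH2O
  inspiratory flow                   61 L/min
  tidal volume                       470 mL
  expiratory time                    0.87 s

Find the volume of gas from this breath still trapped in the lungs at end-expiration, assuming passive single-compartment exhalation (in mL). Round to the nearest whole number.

55

Flow: 61 L/min ÷ 60 = 1.0167 L/s.
R = (PIP − Pplat)/V̇ = (22 − 15) / 1.0167 = 7.0/1.0167 = 6.885 cmH2O·s/L.
C = Vt/(Pplat − PEEP) = 470.0 / (15 − 7) = 470.0/8.0 = 58.75 mL/cmH2O.
τ = R × C = 6.885 × 0.05875 L/cmH2O = 0.4045 s.
Fraction remaining = e^(−Te/τ) = e^(−0.87/0.4045) = 0.1164.
Trapped volume = 470.0 × 0.1164 = 54.708 mL.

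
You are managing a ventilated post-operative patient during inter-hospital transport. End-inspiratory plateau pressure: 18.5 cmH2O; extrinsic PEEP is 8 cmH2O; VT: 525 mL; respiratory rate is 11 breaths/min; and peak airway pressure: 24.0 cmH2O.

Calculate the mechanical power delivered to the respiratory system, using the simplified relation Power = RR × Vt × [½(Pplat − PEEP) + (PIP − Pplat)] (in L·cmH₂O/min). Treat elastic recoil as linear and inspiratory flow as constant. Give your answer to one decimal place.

62.1

Per-breath work = Vt × [½(Pplat−PEEP) + (PIP−Pplat)] = 0.525 × [0.5×10.5 + 5.5] = 0.525 × 10.75 = 5.644 L·cmH2O.
Power = 11 × 5.644 = 62.084 L·cmH2O/min.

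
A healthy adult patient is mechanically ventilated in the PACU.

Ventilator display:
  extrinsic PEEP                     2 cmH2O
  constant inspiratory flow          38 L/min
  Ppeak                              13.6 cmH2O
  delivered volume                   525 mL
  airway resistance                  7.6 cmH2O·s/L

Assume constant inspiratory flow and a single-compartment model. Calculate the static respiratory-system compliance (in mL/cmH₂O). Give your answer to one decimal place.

77.4

Flow: 38 L/min ÷ 60 = 0.6333 L/s.
Equation of motion (constant flow): PIP = Vt/C + R·V̇ + PEEP.
Vt/C = PIP − R·V̇ − PEEP = 13.6 − 7.6×0.6333 − 2 = 13.6 − 4.813 − 2 = 6.787 cmH2O.
C = Vt / 6.787 = 525 / 6.787 = 77.354 mL/cmH2O.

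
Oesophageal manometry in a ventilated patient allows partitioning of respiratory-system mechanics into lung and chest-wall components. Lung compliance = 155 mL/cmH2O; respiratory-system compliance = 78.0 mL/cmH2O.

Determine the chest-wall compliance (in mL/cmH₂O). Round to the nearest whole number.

157

1/Ccw = 1/Crs − 1/CL.
1/Ccw = 1/78.0 − 1/155 = 0.006369.
Ccw = 157.01 mL/cmH2O.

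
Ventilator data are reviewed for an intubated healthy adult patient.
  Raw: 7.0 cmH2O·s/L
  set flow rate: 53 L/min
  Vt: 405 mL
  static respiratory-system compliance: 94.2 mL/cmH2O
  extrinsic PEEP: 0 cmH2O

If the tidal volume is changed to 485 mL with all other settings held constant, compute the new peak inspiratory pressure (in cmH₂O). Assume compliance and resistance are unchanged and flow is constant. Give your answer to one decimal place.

11.3

Flow: 53 L/min ÷ 60 = 0.8833 L/s.
PIP = Vt/C + R·V̇ + PEEP (constant-flow equation of motion).
Only the elastic term changes: ΔPIP = ΔVt / C = (485 − 405) / 94.2 = 0.8493 cmH2O.
Original PIP = 405/94.2 + 7.0×0.8833 + 0 = 10.482 cmH2O; new PIP = 10.482 + (0.8493) = 11.331 cmH2O.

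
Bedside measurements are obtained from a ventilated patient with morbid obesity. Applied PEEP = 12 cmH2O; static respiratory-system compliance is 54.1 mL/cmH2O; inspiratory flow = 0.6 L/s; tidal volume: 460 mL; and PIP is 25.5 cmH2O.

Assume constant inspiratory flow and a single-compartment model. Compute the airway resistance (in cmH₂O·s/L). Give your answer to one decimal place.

Equation of motion (constant flow): PIP = Vt/C + R·V̇ + PEEP.
R·V̇ = PIP − Vt/C − PEEP = 25.5 − 460/54.1 − 12 = 25.5 − 8.503 − 12 = 4.997 cmH2O.
R = 4.997 / 0.6 = 8.328 cmH2O·s/L.

8.3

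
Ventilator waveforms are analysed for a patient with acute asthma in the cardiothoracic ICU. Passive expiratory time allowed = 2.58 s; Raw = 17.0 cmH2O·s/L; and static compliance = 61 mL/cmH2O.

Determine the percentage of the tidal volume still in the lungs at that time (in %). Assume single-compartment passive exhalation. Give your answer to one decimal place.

8.3

τ = R × C = 17.0 × 61 mL/cmH2O = 17.0 × 0.061 L/cmH2O = 1.037 s.
Passive exhalation: V(t)/V₀ = e^(−t/τ) = e^(−2.58/1.037) = 0.08308.
Fraction remaining = 0.08308 → 8.308%.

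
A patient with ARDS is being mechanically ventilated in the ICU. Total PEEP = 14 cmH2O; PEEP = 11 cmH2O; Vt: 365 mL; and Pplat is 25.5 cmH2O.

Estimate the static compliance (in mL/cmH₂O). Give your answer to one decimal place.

End-expiratory occlusion gives total PEEP = 14 cmH2O (intrinsic PEEP = 14 − 11 = 3). Use total PEEP for the elastic gradient.
Cstat = Vt / (Pplat − PEEPtotal) = 365 / (25.5 − 14) = 365 / 11.5 = 31.739 mL/cmH2O.

31.7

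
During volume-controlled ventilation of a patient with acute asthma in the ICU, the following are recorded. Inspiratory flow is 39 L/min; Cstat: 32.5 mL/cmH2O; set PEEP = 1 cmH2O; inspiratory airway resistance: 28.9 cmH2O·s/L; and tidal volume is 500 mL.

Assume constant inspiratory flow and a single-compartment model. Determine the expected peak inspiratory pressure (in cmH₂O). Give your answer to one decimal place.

35.2

Flow: 39 L/min ÷ 60 = 0.65 L/s.
Equation of motion (constant flow): PIP = Vt/C + R·V̇ + PEEP.
PIP = 500/32.5 + 28.9×0.65 + 1 = 15.385 + 18.785 + 1 = 35.17 cmH2O.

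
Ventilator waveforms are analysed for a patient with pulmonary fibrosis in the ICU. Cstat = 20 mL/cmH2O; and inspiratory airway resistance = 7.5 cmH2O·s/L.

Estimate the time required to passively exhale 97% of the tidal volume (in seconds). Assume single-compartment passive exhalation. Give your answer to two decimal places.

0.53

τ = R × C = 7.5 × 20 mL/cmH2O = 7.5 × 0.020 L/cmH2O = 0.15 s.
Exhaled fraction f = 1 − e^(−t/τ) → t = −τ·ln(1 − f) = −0.15·ln(0.03) = 0.526 s.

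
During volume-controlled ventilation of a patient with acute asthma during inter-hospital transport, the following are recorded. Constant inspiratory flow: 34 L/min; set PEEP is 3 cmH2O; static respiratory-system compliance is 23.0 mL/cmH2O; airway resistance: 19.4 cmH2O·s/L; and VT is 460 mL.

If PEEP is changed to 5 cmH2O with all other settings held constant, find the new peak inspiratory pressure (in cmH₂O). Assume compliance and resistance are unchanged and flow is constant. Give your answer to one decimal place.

Flow: 34 L/min ÷ 60 = 0.5667 L/s.
PIP = Vt/C + R·V̇ + PEEP (constant-flow equation of motion).
Only the baseline term changes: ΔPIP = ΔPEEP = 5 − 3 = 2.0 cmH2O.
Original PIP = 460/23.0 + 19.4×0.5667 + 3 = 33.994 cmH2O; new PIP = 33.994 + (2.0) = 35.994 cmH2O.

36.0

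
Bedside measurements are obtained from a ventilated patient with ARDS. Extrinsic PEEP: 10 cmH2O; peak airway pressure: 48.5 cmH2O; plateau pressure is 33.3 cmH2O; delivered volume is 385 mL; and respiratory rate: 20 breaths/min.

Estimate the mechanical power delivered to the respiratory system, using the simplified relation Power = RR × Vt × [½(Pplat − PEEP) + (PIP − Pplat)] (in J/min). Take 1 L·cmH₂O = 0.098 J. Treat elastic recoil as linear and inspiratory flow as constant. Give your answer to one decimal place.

20.3

Per-breath work = Vt × [½(Pplat−PEEP) + (PIP−Pplat)] = 0.385 × [0.5×23.3 + 15.2] = 0.385 × 26.85 = 10.337 L·cmH2O.
Power = 20 × 10.337 = 206.74 L·cmH2O/min.
× 0.098 J/(L·cmH2O) → 20.261 J/min.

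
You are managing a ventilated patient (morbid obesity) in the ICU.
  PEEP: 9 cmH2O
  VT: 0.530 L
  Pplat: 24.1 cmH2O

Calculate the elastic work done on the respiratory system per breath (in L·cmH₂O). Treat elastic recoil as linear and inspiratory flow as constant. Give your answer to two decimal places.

Elastic work ≈ ½ × (Pplat − PEEP) × Vt = 0.5 × (24.1 − 9) × 0.530 L = 0.5 × 15.1 × 0.530 = 4.002 L·cmH2O.

4.00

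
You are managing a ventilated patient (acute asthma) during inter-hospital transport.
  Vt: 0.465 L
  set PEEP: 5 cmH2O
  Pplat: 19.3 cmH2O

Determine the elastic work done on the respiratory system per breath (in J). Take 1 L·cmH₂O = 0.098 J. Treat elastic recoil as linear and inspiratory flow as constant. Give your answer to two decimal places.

Elastic work ≈ ½ × (Pplat − PEEP) × Vt = 0.5 × (19.3 − 5) × 0.465 L = 0.5 × 14.3 × 0.465 = 3.325 L·cmH2O.
× 0.098 J/(L·cmH2O) → 0.3259 J.

0.33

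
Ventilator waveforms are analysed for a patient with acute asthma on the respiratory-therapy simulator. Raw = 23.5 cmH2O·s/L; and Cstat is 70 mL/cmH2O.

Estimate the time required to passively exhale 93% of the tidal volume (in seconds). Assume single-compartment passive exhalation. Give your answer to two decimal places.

τ = R × C = 23.5 × 70 mL/cmH2O = 23.5 × 0.070 L/cmH2O = 1.645 s.
Exhaled fraction f = 1 − e^(−t/τ) → t = −τ·ln(1 − f) = −1.645·ln(0.07) = 4.374 s.

4.37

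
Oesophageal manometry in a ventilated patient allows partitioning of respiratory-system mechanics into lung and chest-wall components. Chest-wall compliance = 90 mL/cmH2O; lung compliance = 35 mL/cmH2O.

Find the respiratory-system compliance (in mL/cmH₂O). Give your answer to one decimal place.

25.2

Lung and chest wall are elastances in series: 1/Crs = 1/CL + 1/Ccw.
1/Crs = 1/35 + 1/90 = 0.03968.
Crs = 25.202 mL/cmH2O.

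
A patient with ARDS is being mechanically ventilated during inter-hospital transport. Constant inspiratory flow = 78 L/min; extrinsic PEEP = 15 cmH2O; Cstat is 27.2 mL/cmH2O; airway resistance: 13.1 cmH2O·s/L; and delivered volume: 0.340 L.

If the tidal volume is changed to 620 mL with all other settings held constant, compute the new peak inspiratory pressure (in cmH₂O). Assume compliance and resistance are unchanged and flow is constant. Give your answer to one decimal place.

54.8

Flow: 78 L/min ÷ 60 = 1.3 L/s.
PIP = Vt/C + R·V̇ + PEEP (constant-flow equation of motion).
Only the elastic term changes: ΔPIP = ΔVt / C = (620 − 340) / 27.2 = 10.294 cmH2O.
Original PIP = 340/27.2 + 13.1×1.3 + 15 = 44.53 cmH2O; new PIP = 44.53 + (10.294) = 54.824 cmH2O.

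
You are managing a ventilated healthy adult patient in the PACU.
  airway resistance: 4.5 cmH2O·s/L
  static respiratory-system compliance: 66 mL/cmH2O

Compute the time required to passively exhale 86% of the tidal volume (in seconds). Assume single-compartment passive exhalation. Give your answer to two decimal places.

τ = R × C = 4.5 × 66 mL/cmH2O = 4.5 × 0.066 L/cmH2O = 0.297 s.
Exhaled fraction f = 1 − e^(−t/τ) → t = −τ·ln(1 − f) = −0.297·ln(0.14) = 0.5839 s.

0.58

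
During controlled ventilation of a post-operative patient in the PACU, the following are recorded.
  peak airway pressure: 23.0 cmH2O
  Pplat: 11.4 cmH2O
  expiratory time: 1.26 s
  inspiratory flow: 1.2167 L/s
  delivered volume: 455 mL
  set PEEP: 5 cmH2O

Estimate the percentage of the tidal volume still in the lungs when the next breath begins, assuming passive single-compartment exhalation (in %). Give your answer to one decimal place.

15.6

R = (PIP − Pplat)/V̇ = (23.0 − 11.4) / 1.2167 = 11.6/1.2167 = 9.534 cmH2O·s/L.
C = Vt/(Pplat − PEEP) = 455.0 / (11.4 − 5) = 455.0/6.4 = 71.094 mL/cmH2O.
τ = R × C = 9.534 × 0.07109 L/cmH2O = 0.6778 s.
Fraction remaining at end-expiration = e^(−Te/τ) = e^(−1.26/0.6778) = 0.1558 → 15.58%.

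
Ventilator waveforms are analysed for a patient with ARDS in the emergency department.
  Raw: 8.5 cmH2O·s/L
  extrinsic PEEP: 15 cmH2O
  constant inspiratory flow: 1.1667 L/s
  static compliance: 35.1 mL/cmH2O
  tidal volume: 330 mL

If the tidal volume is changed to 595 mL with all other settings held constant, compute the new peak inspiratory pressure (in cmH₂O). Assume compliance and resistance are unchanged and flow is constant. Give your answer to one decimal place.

41.9

PIP = Vt/C + R·V̇ + PEEP (constant-flow equation of motion).
Only the elastic term changes: ΔPIP = ΔVt / C = (595 − 330) / 35.1 = 7.55 cmH2O.
Original PIP = 330/35.1 + 8.5×1.1667 + 15 = 34.319 cmH2O; new PIP = 34.319 + (7.55) = 41.869 cmH2O.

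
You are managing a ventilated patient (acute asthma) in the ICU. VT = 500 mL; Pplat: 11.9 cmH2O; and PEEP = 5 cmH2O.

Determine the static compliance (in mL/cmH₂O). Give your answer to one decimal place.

72.5

Cstat = Vt / (Pplat − PEEP) = 500 / (11.9 − 5) = 500 / 6.9 = 72.464 mL/cmH2O.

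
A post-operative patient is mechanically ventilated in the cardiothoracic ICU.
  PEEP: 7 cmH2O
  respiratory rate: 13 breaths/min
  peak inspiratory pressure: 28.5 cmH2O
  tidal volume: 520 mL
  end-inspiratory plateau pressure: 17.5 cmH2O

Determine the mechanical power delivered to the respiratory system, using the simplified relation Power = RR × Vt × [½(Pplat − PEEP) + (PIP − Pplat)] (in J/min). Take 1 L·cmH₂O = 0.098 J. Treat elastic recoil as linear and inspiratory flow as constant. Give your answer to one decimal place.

Per-breath work = Vt × [½(Pplat−PEEP) + (PIP−Pplat)] = 0.520 × [0.5×10.5 + 11.0] = 0.520 × 16.25 = 8.45 L·cmH2O.
Power = 13 × 8.45 = 109.85 L·cmH2O/min.
× 0.098 J/(L·cmH2O) → 10.765 J/min.

10.8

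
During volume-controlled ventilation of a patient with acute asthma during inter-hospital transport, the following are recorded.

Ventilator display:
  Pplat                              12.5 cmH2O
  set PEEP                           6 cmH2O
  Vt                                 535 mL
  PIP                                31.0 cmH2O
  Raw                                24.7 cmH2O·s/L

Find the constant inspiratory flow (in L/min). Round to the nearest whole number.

flow = (PIP − Pplat) / Raw = (31.0 − 12.5) / 24.7 = 0.749 L/s × 60 = 44.94 L/min.

45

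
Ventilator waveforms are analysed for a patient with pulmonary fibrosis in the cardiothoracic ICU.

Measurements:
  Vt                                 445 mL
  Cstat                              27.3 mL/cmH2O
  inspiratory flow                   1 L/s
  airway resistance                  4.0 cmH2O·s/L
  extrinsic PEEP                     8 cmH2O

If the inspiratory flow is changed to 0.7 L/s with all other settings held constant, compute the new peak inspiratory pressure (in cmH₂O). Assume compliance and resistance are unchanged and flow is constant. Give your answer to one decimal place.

PIP = Vt/C + R·V̇ + PEEP (constant-flow equation of motion).
Only the resistive term changes: ΔPIP = R × ΔV̇ = 4.0 × (0.7 − 1) = 4.0 × -0.3 = -1.2 cmH2O.
Original PIP = 445/27.3 + 4.0×1 + 8 = 28.3 cmH2O; new PIP = 28.3 + (-1.2) = 27.1 cmH2O.

27.1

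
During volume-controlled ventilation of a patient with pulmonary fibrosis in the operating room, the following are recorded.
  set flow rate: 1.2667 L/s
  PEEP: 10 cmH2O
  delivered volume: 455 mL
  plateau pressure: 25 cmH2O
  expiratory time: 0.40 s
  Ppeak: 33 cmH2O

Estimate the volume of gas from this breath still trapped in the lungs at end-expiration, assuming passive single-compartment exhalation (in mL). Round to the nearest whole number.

R = (PIP − Pplat)/V̇ = (33 − 25) / 1.2667 = 8.0/1.2667 = 6.316 cmH2O·s/L.
C = Vt/(Pplat − PEEP) = 455.0 / (25 − 10) = 455.0/15.0 = 30.333 mL/cmH2O.
τ = R × C = 6.316 × 0.03033 L/cmH2O = 0.1916 s.
Fraction remaining = e^(−Te/τ) = e^(−0.40/0.1916) = 0.124.
Trapped volume = 455.0 × 0.124 = 56.42 mL.

56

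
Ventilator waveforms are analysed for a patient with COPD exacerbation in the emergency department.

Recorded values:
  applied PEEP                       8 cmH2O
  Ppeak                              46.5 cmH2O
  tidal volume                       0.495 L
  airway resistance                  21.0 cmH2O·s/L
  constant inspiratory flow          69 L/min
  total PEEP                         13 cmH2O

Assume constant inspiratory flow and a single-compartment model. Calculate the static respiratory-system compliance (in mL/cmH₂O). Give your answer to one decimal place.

52.9

Flow: 69 L/min ÷ 60 = 1.15 L/s.
Total PEEP = 13 cmH2O (set 8 + intrinsic 5); this is the baseline alveolar pressure.
Equation of motion (constant flow): PIP = Vt/C + R·V̇ + PEEP.
Vt/C = PIP − R·V̇ − PEEP = 46.5 − 21.0×1.15 − 13 = 46.5 − 24.15 − 13 = 9.35 cmH2O.
C = Vt / 9.35 = 495 / 9.35 = 52.941 mL/cmH2O.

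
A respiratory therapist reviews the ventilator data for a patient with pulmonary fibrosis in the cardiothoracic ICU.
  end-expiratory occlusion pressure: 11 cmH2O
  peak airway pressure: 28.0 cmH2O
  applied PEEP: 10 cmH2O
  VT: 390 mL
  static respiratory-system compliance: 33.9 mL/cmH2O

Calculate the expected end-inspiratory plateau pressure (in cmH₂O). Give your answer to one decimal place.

End-expiratory occlusion gives total PEEP = 11 cmH2O (intrinsic PEEP = 11 − 10 = 1). Use total PEEP for the elastic gradient.
Pplat = PEEPtotal + Vt / Cstat = 11 + 390 / 33.9 = 11 + 11.504 = 22.504 cmH2O.

22.5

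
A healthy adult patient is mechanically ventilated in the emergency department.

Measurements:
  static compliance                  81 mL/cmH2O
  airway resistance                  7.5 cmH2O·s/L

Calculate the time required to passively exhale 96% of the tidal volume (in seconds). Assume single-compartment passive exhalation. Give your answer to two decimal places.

τ = R × C = 7.5 × 81 mL/cmH2O = 7.5 × 0.081 L/cmH2O = 0.6075 s.
Exhaled fraction f = 1 − e^(−t/τ) → t = −τ·ln(1 − f) = −0.6075·ln(0.04) = 1.955 s.

1.96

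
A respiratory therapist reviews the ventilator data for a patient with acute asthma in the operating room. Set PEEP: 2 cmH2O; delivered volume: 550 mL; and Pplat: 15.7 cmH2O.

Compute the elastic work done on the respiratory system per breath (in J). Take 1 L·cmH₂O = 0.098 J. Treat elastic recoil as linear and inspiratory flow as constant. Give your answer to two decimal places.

0.37

Elastic work ≈ ½ × (Pplat − PEEP) × Vt = 0.5 × (15.7 − 2) × 0.550 L = 0.5 × 13.7 × 0.550 = 3.768 L·cmH2O.
× 0.098 J/(L·cmH2O) → 0.3693 J.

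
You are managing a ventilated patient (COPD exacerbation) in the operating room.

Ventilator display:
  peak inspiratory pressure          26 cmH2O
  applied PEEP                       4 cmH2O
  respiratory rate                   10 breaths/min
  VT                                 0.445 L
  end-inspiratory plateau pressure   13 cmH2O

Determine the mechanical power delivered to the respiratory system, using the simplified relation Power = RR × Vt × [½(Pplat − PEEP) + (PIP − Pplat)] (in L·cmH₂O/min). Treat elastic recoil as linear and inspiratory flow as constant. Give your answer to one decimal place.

Per-breath work = Vt × [½(Pplat−PEEP) + (PIP−Pplat)] = 0.445 × [0.5×9.0 + 13.0] = 0.445 × 17.5 = 7.788 L·cmH2O.
Power = 10 × 7.788 = 77.88 L·cmH2O/min.

77.9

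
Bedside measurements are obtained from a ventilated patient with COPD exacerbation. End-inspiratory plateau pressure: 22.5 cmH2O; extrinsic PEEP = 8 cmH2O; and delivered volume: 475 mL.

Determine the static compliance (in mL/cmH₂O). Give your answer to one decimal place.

32.8

Cstat = Vt / (Pplat − PEEP) = 475 / (22.5 − 8) = 475 / 14.5 = 32.759 mL/cmH2O.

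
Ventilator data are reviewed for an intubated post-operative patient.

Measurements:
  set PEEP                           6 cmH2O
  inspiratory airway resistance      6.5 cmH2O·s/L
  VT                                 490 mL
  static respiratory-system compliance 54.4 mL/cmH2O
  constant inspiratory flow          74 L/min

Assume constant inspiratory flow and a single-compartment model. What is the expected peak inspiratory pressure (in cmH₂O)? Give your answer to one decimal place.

23.0

Flow: 74 L/min ÷ 60 = 1.2333 L/s.
Equation of motion (constant flow): PIP = Vt/C + R·V̇ + PEEP.
PIP = 490/54.4 + 6.5×1.2333 + 6 = 9.007 + 8.016 + 6 = 23.023 cmH2O.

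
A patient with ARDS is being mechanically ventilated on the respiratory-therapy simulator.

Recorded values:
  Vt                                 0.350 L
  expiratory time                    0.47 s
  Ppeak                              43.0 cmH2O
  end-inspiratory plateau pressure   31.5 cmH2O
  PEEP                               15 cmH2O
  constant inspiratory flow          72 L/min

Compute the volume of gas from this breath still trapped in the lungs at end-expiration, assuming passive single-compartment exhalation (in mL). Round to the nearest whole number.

Flow: 72 L/min ÷ 60 = 1.2 L/s.
R = (PIP − Pplat)/V̇ = (43.0 − 31.5) / 1.2 = 11.5/1.2 = 9.583 cmH2O·s/L.
C = Vt/(Pplat − PEEP) = 350.0 / (31.5 − 15) = 350.0/16.5 = 21.212 mL/cmH2O.
τ = R × C = 9.583 × 0.02121 L/cmH2O = 0.2033 s.
Fraction remaining = e^(−Te/τ) = e^(−0.47/0.2033) = 0.09908.
Trapped volume = 350.0 × 0.09908 = 34.678 mL.

35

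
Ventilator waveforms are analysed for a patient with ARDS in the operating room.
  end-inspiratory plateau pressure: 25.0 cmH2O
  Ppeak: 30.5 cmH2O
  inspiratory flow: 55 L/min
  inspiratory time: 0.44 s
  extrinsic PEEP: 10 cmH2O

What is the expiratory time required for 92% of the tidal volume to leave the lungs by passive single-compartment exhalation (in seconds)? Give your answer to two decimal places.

Flow: 55 L/min ÷ 60 = 0.9167 L/s.
Vt = flow × Ti = 0.9167 L/s × 0.44 s × 1000 mL/L = 403.35 mL.
R = (PIP − Pplat)/V̇ = (30.5 − 25.0) / 0.9167 = 5.5/0.9167 = 6.0 cmH2O·s/L.
C = Vt/(Pplat − PEEP) = 403.35 / (25.0 − 10) = 403.35/15.0 = 26.89 mL/cmH2O.
τ = R × C = 6.0 × 0.02689 L/cmH2O = 0.1613 s.
t = −τ·ln(1 − 0.92) = −0.1613·ln(0.08) = 0.4074 s.

0.41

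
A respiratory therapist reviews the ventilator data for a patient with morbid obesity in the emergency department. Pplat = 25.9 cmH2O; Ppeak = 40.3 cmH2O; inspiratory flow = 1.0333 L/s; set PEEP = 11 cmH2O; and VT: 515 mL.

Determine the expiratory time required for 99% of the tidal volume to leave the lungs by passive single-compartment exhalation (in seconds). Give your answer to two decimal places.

2.22

R = (PIP − Pplat)/V̇ = (40.3 − 25.9) / 1.0333 = 14.4/1.0333 = 13.936 cmH2O·s/L.
C = Vt/(Pplat − PEEP) = 515.0 / (25.9 − 11) = 515.0/14.9 = 34.564 mL/cmH2O.
τ = R × C = 13.936 × 0.03456 L/cmH2O = 0.4816 s.
t = −τ·ln(1 − 0.99) = −0.4816·ln(0.01) = 2.218 s.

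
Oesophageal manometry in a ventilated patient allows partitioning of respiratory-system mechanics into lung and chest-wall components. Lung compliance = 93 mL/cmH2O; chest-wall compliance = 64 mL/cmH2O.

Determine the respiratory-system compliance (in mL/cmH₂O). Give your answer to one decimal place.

Lung and chest wall are elastances in series: 1/Crs = 1/CL + 1/Ccw.
1/Crs = 1/93 + 1/64 = 0.02638.
Crs = 37.908 mL/cmH2O.

37.9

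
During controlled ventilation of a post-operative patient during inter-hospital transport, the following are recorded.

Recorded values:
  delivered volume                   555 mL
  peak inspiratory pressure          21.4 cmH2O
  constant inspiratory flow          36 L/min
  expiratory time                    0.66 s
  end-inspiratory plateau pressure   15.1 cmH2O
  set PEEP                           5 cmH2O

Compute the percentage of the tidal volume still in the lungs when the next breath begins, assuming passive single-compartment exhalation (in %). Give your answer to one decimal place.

Flow: 36 L/min ÷ 60 = 0.6 L/s.
R = (PIP − Pplat)/V̇ = (21.4 − 15.1) / 0.6 = 6.3/0.6 = 10.5 cmH2O·s/L.
C = Vt/(Pplat − PEEP) = 555.0 / (15.1 − 5) = 555.0/10.1 = 54.95 mL/cmH2O.
τ = R × C = 10.5 × 0.05495 L/cmH2O = 0.577 s.
Fraction remaining at end-expiration = e^(−Te/τ) = e^(−0.66/0.577) = 0.3186 → 31.86%.

31.9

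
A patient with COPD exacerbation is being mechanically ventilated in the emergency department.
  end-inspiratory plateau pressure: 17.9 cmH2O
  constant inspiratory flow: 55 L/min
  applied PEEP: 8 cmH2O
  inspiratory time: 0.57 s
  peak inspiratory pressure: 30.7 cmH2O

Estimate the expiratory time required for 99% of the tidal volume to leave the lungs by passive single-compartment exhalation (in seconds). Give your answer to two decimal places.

3.39

Flow: 55 L/min ÷ 60 = 0.9167 L/s.
Vt = flow × Ti = 0.9167 L/s × 0.57 s × 1000 mL/L = 522.52 mL.
R = (PIP − Pplat)/V̇ = (30.7 − 17.9) / 0.9167 = 12.8/0.9167 = 13.963 cmH2O·s/L.
C = Vt/(Pplat − PEEP) = 522.52 / (17.9 − 8) = 522.52/9.9 = 52.78 mL/cmH2O.
τ = R × C = 13.963 × 0.05278 L/cmH2O = 0.737 s.
t = −τ·ln(1 − 0.99) = −0.737·ln(0.01) = 3.394 s.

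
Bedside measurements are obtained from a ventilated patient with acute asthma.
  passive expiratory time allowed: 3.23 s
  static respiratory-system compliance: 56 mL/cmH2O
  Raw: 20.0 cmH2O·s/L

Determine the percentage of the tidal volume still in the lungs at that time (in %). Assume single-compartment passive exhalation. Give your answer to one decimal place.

τ = R × C = 20.0 × 56 mL/cmH2O = 20.0 × 0.056 L/cmH2O = 1.12 s.
Passive exhalation: V(t)/V₀ = e^(−t/τ) = e^(−3.23/1.12) = 0.05591.
Fraction remaining = 0.05591 → 5.591%.

5.6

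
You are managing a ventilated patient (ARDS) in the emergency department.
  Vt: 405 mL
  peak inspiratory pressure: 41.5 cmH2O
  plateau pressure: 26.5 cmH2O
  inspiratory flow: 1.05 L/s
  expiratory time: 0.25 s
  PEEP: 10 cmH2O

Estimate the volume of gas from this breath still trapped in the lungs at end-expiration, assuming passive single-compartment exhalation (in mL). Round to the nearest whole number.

199

R = (PIP − Pplat)/V̇ = (41.5 − 26.5) / 1.05 = 15.0/1.05 = 14.286 cmH2O·s/L.
C = Vt/(Pplat − PEEP) = 405.0 / (26.5 − 10) = 405.0/16.5 = 24.545 mL/cmH2O.
τ = R × C = 14.286 × 0.02455 L/cmH2O = 0.3507 s.
Fraction remaining = e^(−Te/τ) = e^(−0.25/0.3507) = 0.4902.
Trapped volume = 405.0 × 0.4902 = 198.53 mL.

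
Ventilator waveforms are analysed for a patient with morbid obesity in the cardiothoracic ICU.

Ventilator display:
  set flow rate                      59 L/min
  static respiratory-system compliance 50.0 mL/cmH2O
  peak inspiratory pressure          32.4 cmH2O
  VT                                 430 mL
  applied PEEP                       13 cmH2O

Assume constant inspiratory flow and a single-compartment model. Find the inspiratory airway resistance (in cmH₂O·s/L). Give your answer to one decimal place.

11.0

Flow: 59 L/min ÷ 60 = 0.9833 L/s.
Equation of motion (constant flow): PIP = Vt/C + R·V̇ + PEEP.
R·V̇ = PIP − Vt/C − PEEP = 32.4 − 430/50.0 − 13 = 32.4 − 8.6 − 13 = 10.8 cmH2O.
R = 10.8 / 0.9833 = 10.983 cmH2O·s/L.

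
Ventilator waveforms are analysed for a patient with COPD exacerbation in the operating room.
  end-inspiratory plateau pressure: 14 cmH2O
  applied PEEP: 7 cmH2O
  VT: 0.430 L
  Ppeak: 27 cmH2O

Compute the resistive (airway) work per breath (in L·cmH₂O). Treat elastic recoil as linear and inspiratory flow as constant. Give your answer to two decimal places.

With constant inspiratory flow the resistive pressure is constant at PIP − Pplat = 27 − 14 = 13.0 cmH2O, so resistive work = 13.0 × 0.430 = 5.59 L·cmH2O.

5.59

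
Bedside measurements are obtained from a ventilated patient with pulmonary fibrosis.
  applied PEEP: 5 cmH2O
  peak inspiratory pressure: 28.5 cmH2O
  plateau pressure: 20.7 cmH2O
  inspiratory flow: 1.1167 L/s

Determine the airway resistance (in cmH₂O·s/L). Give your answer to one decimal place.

Raw = (PIP − Pplat) / flow = (28.5 − 20.7) / 1.1167 = 7.8 / 1.1167 = 6.985 cmH2O·s/L.

7.0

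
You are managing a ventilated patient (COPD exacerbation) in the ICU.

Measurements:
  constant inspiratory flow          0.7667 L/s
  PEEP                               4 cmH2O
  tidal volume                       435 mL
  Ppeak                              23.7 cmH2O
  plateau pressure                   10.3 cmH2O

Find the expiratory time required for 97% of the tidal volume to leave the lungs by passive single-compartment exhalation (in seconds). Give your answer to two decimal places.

R = (PIP − Pplat)/V̇ = (23.7 − 10.3) / 0.7667 = 13.4/0.7667 = 17.478 cmH2O·s/L.
C = Vt/(Pplat − PEEP) = 435.0 / (10.3 − 4) = 435.0/6.3 = 69.048 mL/cmH2O.
τ = R × C = 17.478 × 0.06905 L/cmH2O = 1.207 s.
t = −τ·ln(1 − 0.97) = −1.207·ln(0.03) = 4.232 s.

4.23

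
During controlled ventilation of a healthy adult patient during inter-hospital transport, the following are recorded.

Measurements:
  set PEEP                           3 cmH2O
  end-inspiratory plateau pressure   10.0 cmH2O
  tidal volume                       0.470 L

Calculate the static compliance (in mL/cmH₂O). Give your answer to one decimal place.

67.1

Cstat = Vt / (Pplat − PEEP) = 470 / (10.0 − 3) = 470 / 7.0 = 67.143 mL/cmH2O.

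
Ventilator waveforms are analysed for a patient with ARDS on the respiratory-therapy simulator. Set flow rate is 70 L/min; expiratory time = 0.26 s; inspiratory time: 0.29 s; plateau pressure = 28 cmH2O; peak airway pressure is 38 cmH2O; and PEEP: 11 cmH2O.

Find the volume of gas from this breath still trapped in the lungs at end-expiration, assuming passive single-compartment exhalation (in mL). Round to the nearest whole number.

74

Flow: 70 L/min ÷ 60 = 1.1667 L/s.
Vt = flow × Ti = 1.1667 L/s × 0.29 s × 1000 mL/L = 338.34 mL.
R = (PIP − Pplat)/V̇ = (38 − 28) / 1.1667 = 10.0/1.1667 = 8.571 cmH2O·s/L.
C = Vt/(Pplat − PEEP) = 338.34 / (28 − 11) = 338.34/17.0 = 19.902 mL/cmH2O.
τ = R × C = 8.571 × 0.0199 L/cmH2O = 0.1706 s.
Fraction remaining = e^(−Te/τ) = e^(−0.26/0.1706) = 0.2178.
Trapped volume = 338.34 × 0.2178 = 73.69 mL.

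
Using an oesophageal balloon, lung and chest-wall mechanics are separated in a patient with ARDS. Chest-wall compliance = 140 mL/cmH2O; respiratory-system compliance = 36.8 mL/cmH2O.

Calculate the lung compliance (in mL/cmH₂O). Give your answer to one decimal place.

1/CL = 1/Crs − 1/Ccw.
1/CL = 1/36.8 − 1/140 = 0.02003.
CL = 49.925 mL/cmH2O.

49.9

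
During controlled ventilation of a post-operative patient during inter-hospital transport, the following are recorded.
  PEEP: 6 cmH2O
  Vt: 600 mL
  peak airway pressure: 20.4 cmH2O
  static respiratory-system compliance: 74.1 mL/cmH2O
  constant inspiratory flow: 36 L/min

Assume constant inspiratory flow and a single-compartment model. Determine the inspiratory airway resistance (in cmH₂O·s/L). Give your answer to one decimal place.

10.5

Flow: 36 L/min ÷ 60 = 0.6 L/s.
Equation of motion (constant flow): PIP = Vt/C + R·V̇ + PEEP.
R·V̇ = PIP − Vt/C − PEEP = 20.4 − 600/74.1 − 6 = 20.4 − 8.097 − 6 = 6.303 cmH2O.
R = 6.303 / 0.6 = 10.505 cmH2O·s/L.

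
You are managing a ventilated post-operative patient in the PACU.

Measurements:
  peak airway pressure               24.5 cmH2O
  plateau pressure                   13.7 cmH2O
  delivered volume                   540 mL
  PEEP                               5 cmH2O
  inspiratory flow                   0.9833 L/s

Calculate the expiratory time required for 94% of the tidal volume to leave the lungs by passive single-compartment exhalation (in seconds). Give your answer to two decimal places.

1.92

R = (PIP − Pplat)/V̇ = (24.5 − 13.7) / 0.9833 = 10.8/0.9833 = 10.983 cmH2O·s/L.
C = Vt/(Pplat − PEEP) = 540.0 / (13.7 − 5) = 540.0/8.7 = 62.069 mL/cmH2O.
τ = R × C = 10.983 × 0.06207 L/cmH2O = 0.6817 s.
t = −τ·ln(1 − 0.94) = −0.6817·ln(0.06) = 1.918 s.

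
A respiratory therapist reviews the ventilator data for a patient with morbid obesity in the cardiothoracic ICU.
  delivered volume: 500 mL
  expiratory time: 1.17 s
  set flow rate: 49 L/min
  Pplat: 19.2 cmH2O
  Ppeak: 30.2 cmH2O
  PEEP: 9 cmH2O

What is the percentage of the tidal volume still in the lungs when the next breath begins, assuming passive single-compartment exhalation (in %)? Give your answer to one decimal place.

Flow: 49 L/min ÷ 60 = 0.8167 L/s.
R = (PIP − Pplat)/V̇ = (30.2 − 19.2) / 0.8167 = 11.0/0.8167 = 13.469 cmH2O·s/L.
C = Vt/(Pplat − PEEP) = 500.0 / (19.2 − 9) = 500.0/10.2 = 49.02 mL/cmH2O.
τ = R × C = 13.469 × 0.04902 L/cmH2O = 0.6603 s.
Fraction remaining at end-expiration = e^(−Te/τ) = e^(−1.17/0.6603) = 0.17 → 17.0%.

17.0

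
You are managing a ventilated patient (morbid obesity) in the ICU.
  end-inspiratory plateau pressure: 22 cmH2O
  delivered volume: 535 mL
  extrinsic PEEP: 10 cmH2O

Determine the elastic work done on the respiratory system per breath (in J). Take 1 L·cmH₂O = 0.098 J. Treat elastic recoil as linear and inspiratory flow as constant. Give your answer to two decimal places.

0.31

Elastic work ≈ ½ × (Pplat − PEEP) × Vt = 0.5 × (22 − 10) × 0.535 L = 0.5 × 12.0 × 0.535 = 3.21 L·cmH2O.
× 0.098 J/(L·cmH2O) → 0.3146 J.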